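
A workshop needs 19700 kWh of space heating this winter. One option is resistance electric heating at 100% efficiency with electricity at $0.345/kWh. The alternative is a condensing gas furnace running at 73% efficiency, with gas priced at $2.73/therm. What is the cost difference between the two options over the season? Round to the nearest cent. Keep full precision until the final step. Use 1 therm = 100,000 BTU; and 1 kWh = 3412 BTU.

$4282.79

Heat load = 19700 kWh × 3412 = 67,216,400 BTU
Gas: input = 67,216,400 / 0.73 = 92,077,260 BTU = 920.8 therm → 920.8 × $2.73 = $2,513.71
Electric: 67,216,400 BTU / 3412 = 19,700 kWh → × $0.345 = $6,796.50
Difference = |$2,513.71 − $6,796.50| = $4,282.79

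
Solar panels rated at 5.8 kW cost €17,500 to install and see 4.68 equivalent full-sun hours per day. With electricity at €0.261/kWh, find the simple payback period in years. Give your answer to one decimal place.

Daily generation = 5.8 kW × 4.68 h = 27.14 kWh
Annual generation = 27.14 × 365 = 9907.6 kWh
Annual savings = 9907.6 × €0.261 = €2,585.87
Payback = €17,500 / €2,585.87 = 6.77 years

6.8 years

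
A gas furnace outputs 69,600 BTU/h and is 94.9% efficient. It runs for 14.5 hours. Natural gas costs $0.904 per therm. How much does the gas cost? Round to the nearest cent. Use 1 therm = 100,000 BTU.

$9.61

Heat delivered = 69,600 BTU/h × 14.5 h = 1,009,200 BTU
Gas input = 1,009,200 / 0.949 = 1,063,435 BTU
= 1,063,435 / 100,000 = 10.63 therm
Cost = 10.63 × $0.904/therm = $9.61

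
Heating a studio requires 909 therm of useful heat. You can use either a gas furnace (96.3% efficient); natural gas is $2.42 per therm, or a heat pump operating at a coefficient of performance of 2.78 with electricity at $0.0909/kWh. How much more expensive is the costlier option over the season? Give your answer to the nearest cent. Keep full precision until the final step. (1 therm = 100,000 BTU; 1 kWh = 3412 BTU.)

$1413.19

Heat load = 909 therm × 100,000 = 90,900,000 BTU
Gas: input = 90,900,000 / 0.963 = 94,392,523 BTU = 943.9 therm → 943.9 × $2.42 = $2,284.30
Heat pump: 90,900,000 BTU / 3412 = 26,640 kWh heat; / 2.78 = 9,583 kWh in → × $0.0909 = $871.11
Difference = |$2,284.30 − $871.11| = $1,413.19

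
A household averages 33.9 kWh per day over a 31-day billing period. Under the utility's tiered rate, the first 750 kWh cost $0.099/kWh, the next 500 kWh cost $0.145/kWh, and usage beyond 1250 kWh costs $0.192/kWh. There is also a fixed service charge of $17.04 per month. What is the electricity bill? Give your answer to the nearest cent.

$134.92

Usage = 33.9 kWh/day × 31 days = 1050.9 kWh
First 750 kWh × $0.099 = $74.25
Next 300.9 kWh × $0.145 = $43.63
Remaining tier: 0 kWh (not reached)
Energy charge = $117.88; + service $17.04 = $134.92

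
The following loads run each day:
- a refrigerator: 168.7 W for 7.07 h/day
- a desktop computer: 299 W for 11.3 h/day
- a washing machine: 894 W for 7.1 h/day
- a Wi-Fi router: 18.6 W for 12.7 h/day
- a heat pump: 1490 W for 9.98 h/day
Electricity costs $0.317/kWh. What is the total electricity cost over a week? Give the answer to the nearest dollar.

$58

refrigerator: 168.7 W × 7.07 h × 7 d = 8,349 Wh = 8.349 kWh
desktop computer: 299 W × 11.3 h × 7 d = 23,651 Wh = 23.65 kWh
washing machine: 894 W × 7.1 h × 7 d = 44,432 Wh = 44.43 kWh
Wi-Fi router: 18.6 W × 12.7 h × 7 d = 1,654 Wh = 1.654 kWh
heat pump: 1490 W × 9.98 h × 7 d = 104,091 Wh = 104.1 kWh
Total energy = 8.349 + 23.65 + 44.43 + 1.654 + 104.1 = 182.2 kWh
Cost = 182.2 kWh × $0.317 = $57.75 ≈ $58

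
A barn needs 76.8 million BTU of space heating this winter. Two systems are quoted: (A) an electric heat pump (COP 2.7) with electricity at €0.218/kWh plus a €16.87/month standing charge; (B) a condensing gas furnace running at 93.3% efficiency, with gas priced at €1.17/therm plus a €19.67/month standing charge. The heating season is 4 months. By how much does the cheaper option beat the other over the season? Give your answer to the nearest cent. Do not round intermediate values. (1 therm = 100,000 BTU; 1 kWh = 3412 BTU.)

€843.09

Heat load = 76.8 × 10⁶ BTU = 76,800,000 BTU
Gas: input = 76,800,000 / 0.933 = 82,315,113 BTU = 823.2 therm → 823.2 × €1.17 = €963.09; + 4 × €19.67 standing = €1,041.77
Heat pump: 76,800,000 BTU / 3412 = 22,510 kWh heat; / 2.7 = 8,337 kWh in → × €0.218 = €1,817.38; + 4 × €16.87 standing = €1,884.86
Difference = |€1,041.77 − €1,884.86| = €843.09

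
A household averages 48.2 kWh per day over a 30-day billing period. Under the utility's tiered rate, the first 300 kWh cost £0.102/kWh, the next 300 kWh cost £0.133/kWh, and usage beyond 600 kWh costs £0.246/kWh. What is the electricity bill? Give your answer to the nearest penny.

£278.62

Usage = 48.2 kWh/day × 30 days = 1446 kWh
First 300 kWh × £0.102 = £30.60
Next 300 kWh × £0.133 = £39.90
Remaining 846 kWh × £0.246 = £208.12
Total = £278.62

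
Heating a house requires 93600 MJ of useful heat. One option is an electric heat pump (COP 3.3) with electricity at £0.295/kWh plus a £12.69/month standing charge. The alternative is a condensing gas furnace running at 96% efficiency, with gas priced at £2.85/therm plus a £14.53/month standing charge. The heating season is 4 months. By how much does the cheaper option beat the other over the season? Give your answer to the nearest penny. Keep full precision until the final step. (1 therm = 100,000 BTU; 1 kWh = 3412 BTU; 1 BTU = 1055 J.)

Heat load = 93600 MJ = 93,600,000,000 J / 1055 = 88,720,379 BTU
Gas: input = 88,720,379 / 0.96 = 92,417,062 BTU = 924.2 therm → 924.2 × £2.85 = £2,633.89; + 4 × £14.53 standing = £2,692.01
Heat pump: 88,720,379 BTU / 3412 = 26,000 kWh heat; / 3.3 = 7,880 kWh in → × £0.295 = £2,324.46; + 4 × £12.69 standing = £2,375.22
Difference = |£2,692.01 − £2,375.22| = £316.78

£316.78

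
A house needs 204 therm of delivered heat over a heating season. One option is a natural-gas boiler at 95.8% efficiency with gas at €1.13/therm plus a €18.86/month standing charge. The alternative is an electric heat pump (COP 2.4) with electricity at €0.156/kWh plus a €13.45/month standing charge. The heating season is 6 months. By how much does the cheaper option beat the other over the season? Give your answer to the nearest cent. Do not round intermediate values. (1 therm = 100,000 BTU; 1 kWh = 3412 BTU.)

Heat load = 204 therm × 100,000 = 20,400,000 BTU
Gas: input = 20,400,000 / 0.958 = 21,294,363 BTU = 212.9 therm → 212.9 × €1.13 = €240.63; + 6 × €18.86 standing = €353.79
Heat pump: 20,400,000 BTU / 3412 = 5,979 kWh heat; / 2.4 = 2,491 kWh in → × €0.156 = €388.63; + 6 × €13.45 standing = €469.33
Difference = |€353.79 − €469.33| = €115.54

€115.54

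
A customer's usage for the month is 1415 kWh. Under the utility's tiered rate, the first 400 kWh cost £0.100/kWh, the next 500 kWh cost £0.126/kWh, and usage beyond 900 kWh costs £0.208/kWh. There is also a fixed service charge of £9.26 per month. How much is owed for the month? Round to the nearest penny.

£219.38

First 400 kWh × £0.100 = £40.00
Next 500 kWh × £0.126 = £63.00
Remaining 515 kWh × £0.208 = £107.12
Energy charge = £210.12; + service £9.26 = £219.38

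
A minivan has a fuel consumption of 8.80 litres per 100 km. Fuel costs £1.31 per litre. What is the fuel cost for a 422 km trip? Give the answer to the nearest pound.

Fuel = 8.80 L/100 km × 422 km / 100 = 37.14 L
Cost = 37.14 L × £1.31/L = £48.65 ≈ £49

£49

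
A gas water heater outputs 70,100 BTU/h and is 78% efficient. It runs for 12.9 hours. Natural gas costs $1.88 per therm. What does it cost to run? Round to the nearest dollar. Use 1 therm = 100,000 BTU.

$22

Heat delivered = 70,100 BTU/h × 12.9 h = 904,290 BTU
Gas input = 904,290 / 0.78 = 1,159,346 BTU
= 1,159,346 / 100,000 = 11.59 therm
Cost = 11.59 × $1.88/therm = $21.80 ≈ $22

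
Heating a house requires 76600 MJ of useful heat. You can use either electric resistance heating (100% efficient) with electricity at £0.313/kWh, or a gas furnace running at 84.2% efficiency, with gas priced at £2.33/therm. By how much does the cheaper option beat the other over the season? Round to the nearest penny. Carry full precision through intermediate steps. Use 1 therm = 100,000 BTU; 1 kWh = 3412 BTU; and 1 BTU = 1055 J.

£4651.39

Heat load = 76600 MJ = 76,600,000,000 J / 1055 = 72,606,635 BTU
Gas: input = 72,606,635 / 0.842 = 86,231,158 BTU = 862.3 therm → 862.3 × £2.33 = £2,009.19
Electric: 72,606,635 BTU / 3412 = 21,280 kWh → × £0.313 = £6,660.57
Difference = |£2,009.19 − £6,660.57| = £4,651.39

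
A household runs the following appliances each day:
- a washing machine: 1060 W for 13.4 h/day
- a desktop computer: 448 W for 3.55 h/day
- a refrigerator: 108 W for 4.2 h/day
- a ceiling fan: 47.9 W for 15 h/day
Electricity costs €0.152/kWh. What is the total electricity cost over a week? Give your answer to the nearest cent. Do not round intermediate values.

washing machine: 1060 W × 13.4 h × 7 d = 99,428 Wh = 99.43 kWh
desktop computer: 448 W × 3.55 h × 7 d = 11,133 Wh = 11.13 kWh
refrigerator: 108 W × 4.2 h × 7 d = 3,175 Wh = 3.175 kWh
ceiling fan: 47.9 W × 15 h × 7 d = 5,030 Wh = 5.029 kWh
Total energy = 99.43 + 11.13 + 3.175 + 5.029 = 118.8 kWh
Cost = 118.8 kWh × €0.152 = €18.05

€18.05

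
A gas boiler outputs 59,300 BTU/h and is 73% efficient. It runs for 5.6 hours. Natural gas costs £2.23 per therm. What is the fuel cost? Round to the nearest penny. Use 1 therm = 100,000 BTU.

Heat delivered = 59,300 BTU/h × 5.6 h = 332,080 BTU
Gas input = 332,080 / 0.730 = 454,904 BTU
= 454,904 / 100,000 = 4.549 therm
Cost = 4.549 × £2.23/therm = £10.14

£10.14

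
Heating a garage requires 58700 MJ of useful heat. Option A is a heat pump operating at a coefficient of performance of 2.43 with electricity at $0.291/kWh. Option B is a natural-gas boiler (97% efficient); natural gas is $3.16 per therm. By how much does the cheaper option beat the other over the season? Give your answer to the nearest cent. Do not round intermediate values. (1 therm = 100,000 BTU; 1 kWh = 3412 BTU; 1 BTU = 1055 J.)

Heat load = 58700 MJ = 58,700,000,000 J / 1055 = 55,639,810 BTU
Gas: input = 55,639,810 / 0.97 = 57,360,629 BTU = 573.6 therm → 573.6 × $3.16 = $1,812.60
Heat pump: 55,639,810 BTU / 3412 = 16,310 kWh heat; / 2.43 = 6,711 kWh in → × $0.291 = $1,952.83
Difference = |$1,812.60 − $1,952.83| = $140.23

$140.23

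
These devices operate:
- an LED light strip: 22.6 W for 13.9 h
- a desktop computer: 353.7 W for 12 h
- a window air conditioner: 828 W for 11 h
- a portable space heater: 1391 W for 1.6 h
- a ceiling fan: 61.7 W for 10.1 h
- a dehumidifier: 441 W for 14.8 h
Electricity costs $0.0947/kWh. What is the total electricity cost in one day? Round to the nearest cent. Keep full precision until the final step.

LED light strip: 22.6 W × 13.9 h = 314 Wh = 0.3141 kWh
desktop computer: 353.7 W × 12 h = 4,244 Wh = 4.244 kWh
window air conditioner: 828 W × 11 h = 9,108 Wh = 9.108 kWh
portable space heater: 1391 W × 1.6 h = 2,226 Wh = 2.226 kWh
ceiling fan: 61.7 W × 10.1 h = 623 Wh = 0.6232 kWh
dehumidifier: 441 W × 14.8 h = 6,527 Wh = 6.527 kWh
Total energy = 0.3141 + 4.244 + 9.108 + 2.226 + 0.6232 + 6.527 = 23.04 kWh
Cost = 23.04 kWh × $0.0947 = $2.18

$2.18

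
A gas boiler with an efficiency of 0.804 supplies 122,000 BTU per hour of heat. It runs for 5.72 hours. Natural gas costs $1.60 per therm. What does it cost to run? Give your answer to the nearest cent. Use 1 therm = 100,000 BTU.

$13.89

Heat delivered = 122,000 BTU/h × 5.72 h = 697,840 BTU
Gas input = 697,840 / 0.804 = 867,960 BTU
= 867,960 / 100,000 = 8.68 therm
Cost = 8.68 × $1.60/therm = $13.89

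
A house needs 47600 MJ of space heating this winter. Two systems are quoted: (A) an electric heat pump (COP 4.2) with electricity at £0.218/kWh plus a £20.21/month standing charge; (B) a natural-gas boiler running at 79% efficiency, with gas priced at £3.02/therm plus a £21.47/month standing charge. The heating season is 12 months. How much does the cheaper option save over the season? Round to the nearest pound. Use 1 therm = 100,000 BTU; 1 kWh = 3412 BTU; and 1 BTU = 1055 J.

£1054

Heat load = 47600 MJ = 47,600,000,000 J / 1055 = 45,118,483 BTU
Gas: input = 45,118,483 / 0.79 = 57,112,004 BTU = 571.1 therm → 571.1 × £3.02 = £1,724.78; + 12 × £21.47 standing = £1,982.42
Heat pump: 45,118,483 BTU / 3412 = 13,220 kWh heat; / 4.2 = 3,148 kWh in → × £0.218 = £686.36; + 12 × £20.21 standing = £928.88
Difference = |£1,982.42 − £928.88| = £1,053.54 ≈ £1054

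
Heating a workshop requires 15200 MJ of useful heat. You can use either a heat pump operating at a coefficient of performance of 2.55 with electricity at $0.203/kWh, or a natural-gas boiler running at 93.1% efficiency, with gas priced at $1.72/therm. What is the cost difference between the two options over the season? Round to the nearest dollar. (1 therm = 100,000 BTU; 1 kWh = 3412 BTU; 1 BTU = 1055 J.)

$70

Heat load = 15200 MJ = 15,200,000,000 J / 1055 = 14,407,583 BTU
Gas: input = 14,407,583 / 0.931 = 15,475,384 BTU = 154.8 therm → 154.8 × $1.72 = $266.18
Heat pump: 14,407,583 BTU / 3412 = 4,223 kWh heat; / 2.55 = 1,656 kWh in → × $0.203 = $336.15
Difference = |$266.18 − $336.15| = $69.98 ≈ $70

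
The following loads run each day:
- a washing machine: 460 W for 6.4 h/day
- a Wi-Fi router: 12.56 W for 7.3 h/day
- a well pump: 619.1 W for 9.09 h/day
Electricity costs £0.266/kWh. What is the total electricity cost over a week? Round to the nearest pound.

£16

washing machine: 460 W × 6.4 h × 7 d = 20,608 Wh = 20.61 kWh
Wi-Fi router: 12.56 W × 7.3 h × 7 d = 642 Wh = 0.6418 kWh
well pump: 619.1 W × 9.09 h × 7 d = 39,393 Wh = 39.39 kWh
Total energy = 20.61 + 0.6418 + 39.39 = 60.64 kWh
Cost = 60.64 kWh × £0.266 = £16.13 ≈ £16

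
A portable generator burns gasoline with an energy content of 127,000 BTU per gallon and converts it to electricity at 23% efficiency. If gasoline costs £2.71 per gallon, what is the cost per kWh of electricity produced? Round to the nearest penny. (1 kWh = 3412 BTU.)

£0.32

Electrical output per gallon = 127,000 BTU × 0.23 / 3412 BTU/kWh = 8.561 kWh
Cost per kWh = £2.71 / 8.561 kWh = £0.317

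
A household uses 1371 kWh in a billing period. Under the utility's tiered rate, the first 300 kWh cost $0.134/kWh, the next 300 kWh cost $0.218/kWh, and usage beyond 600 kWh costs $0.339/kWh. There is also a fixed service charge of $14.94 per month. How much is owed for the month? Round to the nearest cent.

$381.91

First 300 kWh × $0.134 = $40.20
Next 300 kWh × $0.218 = $65.40
Remaining 771 kWh × $0.339 = $261.37
Energy charge = $366.97; + service $14.94 = $381.91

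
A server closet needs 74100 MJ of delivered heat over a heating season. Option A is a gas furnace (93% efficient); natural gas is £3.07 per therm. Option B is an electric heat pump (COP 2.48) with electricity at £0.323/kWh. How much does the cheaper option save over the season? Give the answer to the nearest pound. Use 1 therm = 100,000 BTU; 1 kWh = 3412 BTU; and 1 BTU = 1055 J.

£362

Heat load = 74100 MJ = 74,100,000,000 J / 1055 = 70,236,967 BTU
Gas: input = 70,236,967 / 0.93 = 75,523,620 BTU = 755.2 therm → 755.2 × £3.07 = £2,318.58
Heat pump: 70,236,967 BTU / 3412 = 20,590 kWh heat; / 2.48 = 8,301 kWh in → × £0.323 = £2,681.07
Difference = |£2,318.58 − £2,681.07| = £362.49 ≈ £362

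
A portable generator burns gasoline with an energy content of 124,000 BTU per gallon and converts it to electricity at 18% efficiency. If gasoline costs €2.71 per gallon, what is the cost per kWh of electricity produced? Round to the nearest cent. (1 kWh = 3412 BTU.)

€0.41

Electrical output per gallon = 124,000 BTU × 0.18 / 3412 BTU/kWh = 6.542 kWh
Cost per kWh = €2.71 / 6.542 kWh = €0.414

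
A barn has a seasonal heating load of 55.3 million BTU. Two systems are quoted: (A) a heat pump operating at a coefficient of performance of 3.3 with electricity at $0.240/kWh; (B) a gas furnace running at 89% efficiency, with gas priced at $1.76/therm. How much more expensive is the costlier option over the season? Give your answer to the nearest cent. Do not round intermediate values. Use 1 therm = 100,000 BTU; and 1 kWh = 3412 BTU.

$85.15

Heat load = 55.3 × 10⁶ BTU = 55,300,000 BTU
Gas: input = 55,300,000 / 0.89 = 62,134,831 BTU = 621.3 therm → 621.3 × $1.76 = $1,093.57
Heat pump: 55,300,000 BTU / 3412 = 16,210 kWh heat; / 3.3 = 4,911 kWh in → × $0.240 = $1,178.73
Difference = |$1,093.57 − $1,178.73| = $85.15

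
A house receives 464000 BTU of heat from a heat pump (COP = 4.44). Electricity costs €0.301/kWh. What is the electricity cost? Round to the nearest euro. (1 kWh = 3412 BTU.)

Heat delivered = 464,000 BTU / 3412 = 136 kWh
Electrical input = 136 kWh / 4.44 = 30.63 kWh
Cost = 30.63 × €0.301/kWh = €9.22 ≈ €9

€9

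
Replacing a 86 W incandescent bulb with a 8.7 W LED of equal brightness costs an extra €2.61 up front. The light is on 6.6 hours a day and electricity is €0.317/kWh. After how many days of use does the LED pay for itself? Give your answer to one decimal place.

16.1 days

Power saved = 86 − 8.7 = 77.3 W
Daily energy saved = 77.3 W × 6.6 h = 510.2 Wh = 0.51018 kWh
Daily savings = 0.51018 × €0.317 = €0.1617
Payback = €2.61 / €0.1617 per day = 16.14 days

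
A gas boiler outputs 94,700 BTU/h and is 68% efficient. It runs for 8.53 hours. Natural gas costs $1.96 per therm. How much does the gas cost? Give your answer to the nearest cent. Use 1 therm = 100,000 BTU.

$23.28

Heat delivered = 94,700 BTU/h × 8.53 h = 807,791 BTU
Gas input = 807,791 / 0.68 = 1,187,928 BTU
= 1,187,928 / 100,000 = 11.88 therm
Cost = 11.88 × $1.96/therm = $23.28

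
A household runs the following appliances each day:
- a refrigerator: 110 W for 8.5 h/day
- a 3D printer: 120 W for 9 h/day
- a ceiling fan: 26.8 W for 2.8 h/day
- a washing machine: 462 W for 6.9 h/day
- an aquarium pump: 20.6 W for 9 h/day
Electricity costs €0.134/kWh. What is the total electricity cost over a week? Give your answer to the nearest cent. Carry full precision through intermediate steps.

€5.12

refrigerator: 110 W × 8.5 h × 7 d = 6,545 Wh = 6.545 kWh
3D printer: 120 W × 9 h × 7 d = 7,560 Wh = 7.56 kWh
ceiling fan: 26.8 W × 2.8 h × 7 d = 525 Wh = 0.5253 kWh
washing machine: 462 W × 6.9 h × 7 d = 22,315 Wh = 22.31 kWh
aquarium pump: 20.6 W × 9 h × 7 d = 1,298 Wh = 1.298 kWh
Total energy = 6.545 + 7.56 + 0.5253 + 22.31 + 1.298 = 38.24 kWh
Cost = 38.24 kWh × €0.134 = €5.12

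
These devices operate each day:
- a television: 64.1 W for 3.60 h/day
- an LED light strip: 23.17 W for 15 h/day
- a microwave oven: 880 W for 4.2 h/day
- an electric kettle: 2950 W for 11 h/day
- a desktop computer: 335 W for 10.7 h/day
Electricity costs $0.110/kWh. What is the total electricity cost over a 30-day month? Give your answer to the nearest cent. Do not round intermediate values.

television: 64.1 W × 3.60 h × 30 d = 6,923 Wh = 6.923 kWh
LED light strip: 23.17 W × 15 h × 30 d = 10,426 Wh = 10.43 kWh
microwave oven: 880 W × 4.2 h × 30 d = 110,880 Wh = 110.9 kWh
electric kettle: 2950 W × 11 h × 30 d = 973,500 Wh = 973.5 kWh
desktop computer: 335 W × 10.7 h × 30 d = 107,535 Wh = 107.5 kWh
Total energy = 6.923 + 10.43 + 110.9 + 973.5 + 107.5 = 1,209 kWh
Cost = 1,209 kWh × $0.110 = $133.02

$133.02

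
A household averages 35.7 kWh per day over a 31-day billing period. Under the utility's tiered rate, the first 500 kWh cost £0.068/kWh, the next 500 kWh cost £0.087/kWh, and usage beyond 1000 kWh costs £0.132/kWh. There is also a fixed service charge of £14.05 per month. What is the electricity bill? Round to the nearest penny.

Usage = 35.7 kWh/day × 31 days = 1106.7 kWh
First 500 kWh × £0.068 = £34.00
Next 500 kWh × £0.087 = £43.50
Remaining 106.7 kWh × £0.132 = £14.08
Energy charge = £91.58; + service £14.05 = £105.63

£105.63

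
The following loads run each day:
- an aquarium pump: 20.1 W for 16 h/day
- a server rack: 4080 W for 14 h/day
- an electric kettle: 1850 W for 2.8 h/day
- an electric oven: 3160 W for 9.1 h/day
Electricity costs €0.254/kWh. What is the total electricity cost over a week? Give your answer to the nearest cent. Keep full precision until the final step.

€162.47

aquarium pump: 20.1 W × 16 h × 7 d = 2,251 Wh = 2.251 kWh
server rack: 4080 W × 14 h × 7 d = 399,840 Wh = 399.8 kWh
electric kettle: 1850 W × 2.8 h × 7 d = 36,260 Wh = 36.26 kWh
electric oven: 3160 W × 9.1 h × 7 d = 201,292 Wh = 201.3 kWh
Total energy = 2.251 + 399.8 + 36.26 + 201.3 = 639.6 kWh
Cost = 639.6 kWh × €0.254 = €162.47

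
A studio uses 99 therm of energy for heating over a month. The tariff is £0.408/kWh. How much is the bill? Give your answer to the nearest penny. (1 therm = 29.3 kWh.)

99 therm × (29.3 kWh/therm) = 2,901 kWh
Cost = 2,901 kWh × £0.408/kWh = £1,183.49

£1183.49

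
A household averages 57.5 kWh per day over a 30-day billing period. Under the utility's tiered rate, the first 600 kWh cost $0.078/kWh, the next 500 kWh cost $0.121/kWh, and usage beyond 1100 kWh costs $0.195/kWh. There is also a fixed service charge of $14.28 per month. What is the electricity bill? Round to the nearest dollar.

Usage = 57.5 kWh/day × 30 days = 1725 kWh
First 600 kWh × $0.078 = $46.80
Next 500 kWh × $0.121 = $60.50
Remaining 625 kWh × $0.195 = $121.88
Energy charge = $229.18; + service $14.28 = $243.46 ≈ $243

$243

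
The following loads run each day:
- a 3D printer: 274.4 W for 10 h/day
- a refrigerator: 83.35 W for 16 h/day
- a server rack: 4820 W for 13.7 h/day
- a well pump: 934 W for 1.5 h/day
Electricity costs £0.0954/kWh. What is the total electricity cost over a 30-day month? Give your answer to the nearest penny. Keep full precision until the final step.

3D printer: 274.4 W × 10 h × 30 d = 82,320 Wh = 82.32 kWh
refrigerator: 83.35 W × 16 h × 30 d = 40,008 Wh = 40.01 kWh
server rack: 4820 W × 13.7 h × 30 d = 1,981,020 Wh = 1,981 kWh
well pump: 934 W × 1.5 h × 30 d = 42,030 Wh = 42.03 kWh
Total energy = 82.32 + 40.01 + 1,981 + 42.03 = 2,145 kWh
Cost = 2,145 kWh × £0.0954 = £204.67

£204.67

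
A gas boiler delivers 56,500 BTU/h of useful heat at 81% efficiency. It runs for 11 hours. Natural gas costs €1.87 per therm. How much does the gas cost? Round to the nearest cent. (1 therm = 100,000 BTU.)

Heat delivered = 56,500 BTU/h × 11 h = 621,500 BTU
Gas input = 621,500 / 0.81 = 767,284 BTU
= 767,284 / 100,000 = 7.673 therm
Cost = 7.673 × €1.87/therm = €14.35

€14.35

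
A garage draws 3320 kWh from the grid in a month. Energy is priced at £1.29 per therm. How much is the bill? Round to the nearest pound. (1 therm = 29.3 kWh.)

3320 kWh × (0.03413 therm/kWh) = 113.3 therm
Cost = 113.3 therm × £1.29/therm = £146.17 ≈ £146

£146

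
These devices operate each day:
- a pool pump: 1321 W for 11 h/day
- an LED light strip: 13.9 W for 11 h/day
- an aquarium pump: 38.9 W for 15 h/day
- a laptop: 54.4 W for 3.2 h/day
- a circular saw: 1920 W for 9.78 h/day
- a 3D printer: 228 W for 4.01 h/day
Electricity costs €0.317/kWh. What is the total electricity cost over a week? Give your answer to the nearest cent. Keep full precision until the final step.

€77.96

pool pump: 1321 W × 11 h × 7 d = 101,717 Wh = 101.7 kWh
LED light strip: 13.9 W × 11 h × 7 d = 1,070 Wh = 1.07 kWh
aquarium pump: 38.9 W × 15 h × 7 d = 4,084 Wh = 4.085 kWh
laptop: 54.4 W × 3.2 h × 7 d = 1,219 Wh = 1.219 kWh
circular saw: 1920 W × 9.78 h × 7 d = 131,443 Wh = 131.4 kWh
3D printer: 228 W × 4.01 h × 7 d = 6,400 Wh = 6.4 kWh
Total energy = 101.7 + 1.07 + 4.085 + 1.219 + 131.4 + 6.4 = 245.9 kWh
Cost = 245.9 kWh × €0.317 = €77.96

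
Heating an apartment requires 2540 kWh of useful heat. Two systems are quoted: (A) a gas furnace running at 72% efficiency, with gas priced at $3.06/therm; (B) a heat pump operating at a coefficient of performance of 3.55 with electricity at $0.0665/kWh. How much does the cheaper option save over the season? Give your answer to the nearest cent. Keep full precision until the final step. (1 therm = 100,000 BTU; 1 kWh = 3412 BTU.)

$320.75

Heat load = 2540 kWh × 3412 = 8,666,480 BTU
Gas: input = 8,666,480 / 0.72 = 12,036,778 BTU = 120.4 therm → 120.4 × $3.06 = $368.33
Heat pump: 8,666,480 BTU / 3412 = 2,540 kWh heat; / 3.55 = 715.5 kWh in → × $0.0665 = $47.58
Difference = |$368.33 − $47.58| = $320.75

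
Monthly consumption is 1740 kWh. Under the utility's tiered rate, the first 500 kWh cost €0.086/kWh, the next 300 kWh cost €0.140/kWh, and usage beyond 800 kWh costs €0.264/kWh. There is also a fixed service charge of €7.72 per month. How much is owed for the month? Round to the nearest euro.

€341

First 500 kWh × €0.086 = €43.00
Next 300 kWh × €0.140 = €42.00
Remaining 940 kWh × €0.264 = €248.16
Energy charge = €333.16; + service €7.72 = €340.88 ≈ €341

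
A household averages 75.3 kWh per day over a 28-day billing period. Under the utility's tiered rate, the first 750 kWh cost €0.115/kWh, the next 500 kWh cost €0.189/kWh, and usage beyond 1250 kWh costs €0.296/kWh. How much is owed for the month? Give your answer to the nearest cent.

€434.84

Usage = 75.3 kWh/day × 28 days = 2108.4 kWh
First 750 kWh × €0.115 = €86.25
Next 500 kWh × €0.189 = €94.50
Remaining 858.4 kWh × €0.296 = €254.09
Total = €434.84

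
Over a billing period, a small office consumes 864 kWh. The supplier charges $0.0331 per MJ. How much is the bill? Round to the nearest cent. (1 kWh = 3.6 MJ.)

864 kWh × (3.6 MJ/kWh) = 3,110 MJ
Cost = 3,110 MJ × $0.0331/MJ = $102.95

$102.95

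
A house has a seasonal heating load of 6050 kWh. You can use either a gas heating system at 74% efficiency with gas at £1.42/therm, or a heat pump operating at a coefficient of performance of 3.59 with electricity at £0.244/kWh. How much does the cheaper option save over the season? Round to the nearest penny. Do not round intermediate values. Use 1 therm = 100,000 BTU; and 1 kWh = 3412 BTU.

£15.08

Heat load = 6050 kWh × 3412 = 20,642,600 BTU
Gas: input = 20,642,600 / 0.74 = 27,895,405 BTU = 279 therm → 279 × £1.42 = £396.11
Heat pump: 20,642,600 BTU / 3412 = 6,050 kWh heat; / 3.59 = 1,685 kWh in → × £0.244 = £411.20
Difference = |£396.11 − £411.20| = £15.08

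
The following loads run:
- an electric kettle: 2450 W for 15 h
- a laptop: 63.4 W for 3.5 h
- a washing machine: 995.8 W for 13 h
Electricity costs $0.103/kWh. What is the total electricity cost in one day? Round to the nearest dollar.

electric kettle: 2450 W × 15 h = 36,750 Wh = 36.75 kWh
laptop: 63.4 W × 3.5 h = 222 Wh = 0.2219 kWh
washing machine: 995.8 W × 13 h = 12,945 Wh = 12.95 kWh
Total energy = 36.75 + 0.2219 + 12.95 = 49.92 kWh
Cost = 49.92 kWh × $0.103 = $5.14 ≈ $5

$5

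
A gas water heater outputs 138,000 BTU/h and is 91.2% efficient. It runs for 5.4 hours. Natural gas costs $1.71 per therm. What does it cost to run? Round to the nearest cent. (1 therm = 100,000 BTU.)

Heat delivered = 138,000 BTU/h × 5.4 h = 745,200 BTU
Gas input = 745,200 / 0.912 = 817,105 BTU
= 817,105 / 100,000 = 8.171 therm
Cost = 8.171 × $1.71/therm = $13.97

$13.97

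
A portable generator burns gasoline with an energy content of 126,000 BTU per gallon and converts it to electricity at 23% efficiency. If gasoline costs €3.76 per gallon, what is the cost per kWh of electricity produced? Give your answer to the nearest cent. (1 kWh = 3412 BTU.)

Electrical output per gallon = 126,000 BTU × 0.23 / 3412 BTU/kWh = 8.494 kWh
Cost per kWh = €3.76 / 8.494 kWh = €0.443

€0.44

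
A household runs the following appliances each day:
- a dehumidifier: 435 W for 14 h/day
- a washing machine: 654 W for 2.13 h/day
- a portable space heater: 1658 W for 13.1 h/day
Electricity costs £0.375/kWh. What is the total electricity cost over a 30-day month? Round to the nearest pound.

£329

dehumidifier: 435 W × 14 h × 30 d = 182,700 Wh = 182.7 kWh
washing machine: 654 W × 2.13 h × 30 d = 41,791 Wh = 41.79 kWh
portable space heater: 1658 W × 13.1 h × 30 d = 651,594 Wh = 651.6 kWh
Total energy = 182.7 + 41.79 + 651.6 = 876.1 kWh
Cost = 876.1 kWh × £0.375 = £328.53 ≈ £329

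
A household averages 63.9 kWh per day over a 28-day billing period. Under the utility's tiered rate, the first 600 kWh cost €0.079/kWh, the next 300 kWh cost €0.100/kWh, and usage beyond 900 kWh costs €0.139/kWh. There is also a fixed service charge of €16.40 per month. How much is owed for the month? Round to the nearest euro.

€217

Usage = 63.9 kWh/day × 28 days = 1789.2 kWh
First 600 kWh × €0.079 = €47.40
Next 300 kWh × €0.100 = €30.00
Remaining 889.2 kWh × €0.139 = €123.60
Energy charge = €201.00; + service €16.40 = €217.40 ≈ €217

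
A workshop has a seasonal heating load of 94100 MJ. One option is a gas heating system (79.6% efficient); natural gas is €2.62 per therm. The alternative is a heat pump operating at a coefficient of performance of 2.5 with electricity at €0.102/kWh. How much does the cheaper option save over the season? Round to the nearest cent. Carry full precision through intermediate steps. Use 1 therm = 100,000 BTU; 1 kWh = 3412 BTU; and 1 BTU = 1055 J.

Heat load = 94100 MJ = 94,100,000,000 J / 1055 = 89,194,313 BTU
Gas: input = 89,194,313 / 0.796 = 112,053,157 BTU = 1,121 therm → 1,121 × €2.62 = €2,935.79
Heat pump: 89,194,313 BTU / 3412 = 26,140 kWh heat; / 2.5 = 10,460 kWh in → × €0.102 = €1,066.57
Difference = |€2,935.79 − €1,066.57| = €1,869.23

€1869.23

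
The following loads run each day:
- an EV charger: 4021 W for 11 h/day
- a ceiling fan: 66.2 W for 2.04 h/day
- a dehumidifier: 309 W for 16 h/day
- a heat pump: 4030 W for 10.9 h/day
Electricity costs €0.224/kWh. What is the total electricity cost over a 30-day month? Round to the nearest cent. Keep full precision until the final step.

€626.55

EV charger: 4021 W × 11 h × 30 d = 1,326,930 Wh = 1,327 kWh
ceiling fan: 66.2 W × 2.04 h × 30 d = 4,051 Wh = 4.051 kWh
dehumidifier: 309 W × 16 h × 30 d = 148,320 Wh = 148.3 kWh
heat pump: 4030 W × 10.9 h × 30 d = 1,317,810 Wh = 1,318 kWh
Total energy = 1,327 + 4.051 + 148.3 + 1,318 = 2,797 kWh
Cost = 2,797 kWh × €0.224 = €626.55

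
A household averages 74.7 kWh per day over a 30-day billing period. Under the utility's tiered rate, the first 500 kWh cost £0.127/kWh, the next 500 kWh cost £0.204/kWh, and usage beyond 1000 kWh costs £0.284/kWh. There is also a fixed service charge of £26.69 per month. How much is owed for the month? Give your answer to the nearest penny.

Usage = 74.7 kWh/day × 30 days = 2241 kWh
First 500 kWh × £0.127 = £63.50
Next 500 kWh × £0.204 = £102.00
Remaining 1241 kWh × £0.284 = £352.44
Energy charge = £517.94; + service £26.69 = £544.63

£544.63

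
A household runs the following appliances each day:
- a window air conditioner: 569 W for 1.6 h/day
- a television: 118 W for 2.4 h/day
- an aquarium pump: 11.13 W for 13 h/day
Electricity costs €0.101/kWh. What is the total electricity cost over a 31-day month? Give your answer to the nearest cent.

window air conditioner: 569 W × 1.6 h × 31 d = 28,222 Wh = 28.22 kWh
television: 118 W × 2.4 h × 31 d = 8,779 Wh = 8.779 kWh
aquarium pump: 11.13 W × 13 h × 31 d = 4,485 Wh = 4.485 kWh
Total energy = 28.22 + 8.779 + 4.485 = 41.49 kWh
Cost = 41.49 kWh × €0.101 = €4.19

€4.19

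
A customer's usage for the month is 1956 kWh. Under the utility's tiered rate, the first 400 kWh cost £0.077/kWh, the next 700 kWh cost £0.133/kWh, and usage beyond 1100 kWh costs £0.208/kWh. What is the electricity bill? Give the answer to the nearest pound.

First 400 kWh × £0.077 = £30.80
Next 700 kWh × £0.133 = £93.10
Remaining 856 kWh × £0.208 = £178.05
Total = £301.95 ≈ £302

£302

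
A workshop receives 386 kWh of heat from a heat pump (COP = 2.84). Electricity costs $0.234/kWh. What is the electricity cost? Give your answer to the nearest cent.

Electrical input = 386 kWh / 2.84 = 135.9 kWh
Cost = 135.9 × $0.234/kWh = $31.80

$31.80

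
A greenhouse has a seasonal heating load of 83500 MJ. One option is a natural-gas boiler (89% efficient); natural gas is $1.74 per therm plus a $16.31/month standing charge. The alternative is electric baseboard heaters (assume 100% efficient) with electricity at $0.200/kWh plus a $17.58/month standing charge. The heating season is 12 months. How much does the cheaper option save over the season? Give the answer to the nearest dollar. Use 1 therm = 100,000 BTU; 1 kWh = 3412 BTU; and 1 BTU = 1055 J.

$3107

Heat load = 83500 MJ = 83,500,000,000 J / 1055 = 79,146,919 BTU
Gas: input = 79,146,919 / 0.89 = 88,929,123 BTU = 889.3 therm → 889.3 × $1.74 = $1,547.37; + 12 × $16.31 standing = $1,743.09
Electric: 79,146,919 BTU / 3412 = 23,200 kWh → × $0.200 = $4,639.33; + 12 × $17.58 standing = $4,850.29
Difference = |$1,743.09 − $4,850.29| = $3,107.20 ≈ $3107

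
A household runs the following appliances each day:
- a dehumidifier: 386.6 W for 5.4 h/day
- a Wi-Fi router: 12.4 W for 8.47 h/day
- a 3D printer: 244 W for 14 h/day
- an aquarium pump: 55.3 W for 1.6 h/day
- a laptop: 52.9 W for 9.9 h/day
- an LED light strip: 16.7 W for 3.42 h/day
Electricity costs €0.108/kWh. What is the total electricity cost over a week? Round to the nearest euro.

dehumidifier: 386.6 W × 5.4 h × 7 d = 14,613 Wh = 14.61 kWh
Wi-Fi router: 12.4 W × 8.47 h × 7 d = 735 Wh = 0.7352 kWh
3D printer: 244 W × 14 h × 7 d = 23,912 Wh = 23.91 kWh
aquarium pump: 55.3 W × 1.6 h × 7 d = 619 Wh = 0.6194 kWh
laptop: 52.9 W × 9.9 h × 7 d = 3,666 Wh = 3.666 kWh
LED light strip: 16.7 W × 3.42 h × 7 d = 400 Wh = 0.3998 kWh
Total energy = 14.61 + 0.7352 + 23.91 + 0.6194 + 3.666 + 0.3998 = 43.95 kWh
Cost = 43.95 kWh × €0.108 = €4.75 ≈ €5

€5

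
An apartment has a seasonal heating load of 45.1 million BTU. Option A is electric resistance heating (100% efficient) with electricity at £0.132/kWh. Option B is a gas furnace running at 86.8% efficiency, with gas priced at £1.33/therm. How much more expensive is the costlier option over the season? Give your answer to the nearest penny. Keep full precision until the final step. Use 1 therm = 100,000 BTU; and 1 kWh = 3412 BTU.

Heat load = 45.1 × 10⁶ BTU = 45,100,000 BTU
Gas: input = 45,100,000 / 0.868 = 51,958,525 BTU = 519.6 therm → 519.6 × £1.33 = £691.05
Electric: 45,100,000 BTU / 3412 = 13,220 kWh → × £0.132 = £1,744.78
Difference = |£691.05 − £1,744.78| = £1,053.73

£1053.73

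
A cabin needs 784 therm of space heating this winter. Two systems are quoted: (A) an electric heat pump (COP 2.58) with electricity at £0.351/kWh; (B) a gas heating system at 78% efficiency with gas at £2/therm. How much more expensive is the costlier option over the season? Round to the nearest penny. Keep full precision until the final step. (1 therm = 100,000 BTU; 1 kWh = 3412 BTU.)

Heat load = 784 therm × 100,000 = 78,400,000 BTU
Gas: input = 78,400,000 / 0.78 = 100,512,821 BTU = 1,005 therm → 1,005 × £2 = £2,010.26
Heat pump: 78,400,000 BTU / 3412 = 22,980 kWh heat; / 2.58 = 8,906 kWh in → × £0.351 = £3,126.04
Difference = |£2,010.26 − £3,126.04| = £1,115.78

£1115.78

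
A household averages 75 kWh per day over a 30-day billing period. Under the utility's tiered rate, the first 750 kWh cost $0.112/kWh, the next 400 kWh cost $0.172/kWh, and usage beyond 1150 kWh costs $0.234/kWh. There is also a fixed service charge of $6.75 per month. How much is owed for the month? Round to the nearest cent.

$416.95

Usage = 75 kWh/day × 30 days = 2250 kWh
First 750 kWh × $0.112 = $84.00
Next 400 kWh × $0.172 = $68.80
Remaining 1100 kWh × $0.234 = $257.40
Energy charge = $410.20; + service $6.75 = $416.95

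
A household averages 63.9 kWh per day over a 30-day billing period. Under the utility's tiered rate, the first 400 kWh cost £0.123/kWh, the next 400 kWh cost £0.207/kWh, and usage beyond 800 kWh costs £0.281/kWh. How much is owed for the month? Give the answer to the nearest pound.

Usage = 63.9 kWh/day × 30 days = 1917 kWh
First 400 kWh × £0.123 = £49.20
Next 400 kWh × £0.207 = £82.80
Remaining 1117 kWh × £0.281 = £313.88
Total = £445.88 ≈ £446

£446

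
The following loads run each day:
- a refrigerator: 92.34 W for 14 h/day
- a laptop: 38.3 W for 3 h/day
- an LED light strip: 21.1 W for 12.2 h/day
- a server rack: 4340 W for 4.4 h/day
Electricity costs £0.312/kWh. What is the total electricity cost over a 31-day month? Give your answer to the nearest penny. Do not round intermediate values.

£200.80

refrigerator: 92.34 W × 14 h × 31 d = 40,076 Wh = 40.08 kWh
laptop: 38.3 W × 3 h × 31 d = 3,562 Wh = 3.562 kWh
LED light strip: 21.1 W × 12.2 h × 31 d = 7,980 Wh = 7.98 kWh
server rack: 4340 W × 4.4 h × 31 d = 591,976 Wh = 592 kWh
Total energy = 40.08 + 3.562 + 7.98 + 592 = 643.6 kWh
Cost = 643.6 kWh × £0.312 = £200.80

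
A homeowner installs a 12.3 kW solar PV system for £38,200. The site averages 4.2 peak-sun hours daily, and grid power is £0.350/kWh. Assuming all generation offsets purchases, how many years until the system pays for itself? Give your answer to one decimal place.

5.8 years

Daily generation = 12.3 kW × 4.2 h = 51.66 kWh
Annual generation = 51.66 × 365 = 18856 kWh
Annual savings = 18856 × £0.350 = £6,599.57
Payback = £38,200 / £6,599.57 = 5.79 years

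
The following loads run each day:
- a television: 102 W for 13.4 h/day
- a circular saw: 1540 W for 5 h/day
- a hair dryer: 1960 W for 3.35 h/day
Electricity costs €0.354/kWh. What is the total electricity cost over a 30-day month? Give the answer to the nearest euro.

television: 102 W × 13.4 h × 30 d = 41,004 Wh = 41 kWh
circular saw: 1540 W × 5 h × 30 d = 231,000 Wh = 231 kWh
hair dryer: 1960 W × 3.35 h × 30 d = 196,980 Wh = 197 kWh
Total energy = 41 + 231 + 197 = 469 kWh
Cost = 469 kWh × €0.354 = €166.02 ≈ €166

€166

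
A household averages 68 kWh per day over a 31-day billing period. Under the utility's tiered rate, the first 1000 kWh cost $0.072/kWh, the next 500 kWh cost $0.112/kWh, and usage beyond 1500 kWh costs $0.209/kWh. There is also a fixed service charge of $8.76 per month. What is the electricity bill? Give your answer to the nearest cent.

Usage = 68 kWh/day × 31 days = 2108 kWh
First 1000 kWh × $0.072 = $72.00
Next 500 kWh × $0.112 = $56.00
Remaining 608 kWh × $0.209 = $127.07
Energy charge = $255.07; + service $8.76 = $263.83

$263.83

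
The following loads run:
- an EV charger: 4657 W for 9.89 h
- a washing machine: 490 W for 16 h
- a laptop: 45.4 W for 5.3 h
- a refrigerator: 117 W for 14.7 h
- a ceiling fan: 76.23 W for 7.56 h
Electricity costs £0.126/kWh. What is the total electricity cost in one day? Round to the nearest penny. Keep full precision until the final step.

EV charger: 4657 W × 9.89 h = 46,058 Wh = 46.06 kWh
washing machine: 490 W × 16 h = 7,840 Wh = 7.84 kWh
laptop: 45.4 W × 5.3 h = 241 Wh = 0.2406 kWh
refrigerator: 117 W × 14.7 h = 1,720 Wh = 1.72 kWh
ceiling fan: 76.23 W × 7.56 h = 576 Wh = 0.5763 kWh
Total energy = 46.06 + 7.84 + 0.2406 + 1.72 + 0.5763 = 56.43 kWh
Cost = 56.43 kWh × £0.126 = £7.11

£7.11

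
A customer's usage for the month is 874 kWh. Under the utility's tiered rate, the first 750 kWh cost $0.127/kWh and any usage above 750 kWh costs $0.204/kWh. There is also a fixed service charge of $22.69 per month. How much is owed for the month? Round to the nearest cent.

First 750 kWh × $0.127 = $95.25
Remaining 124 kWh × $0.204 = $25.30
Energy charge = $120.55; + service $22.69 = $143.24

$143.24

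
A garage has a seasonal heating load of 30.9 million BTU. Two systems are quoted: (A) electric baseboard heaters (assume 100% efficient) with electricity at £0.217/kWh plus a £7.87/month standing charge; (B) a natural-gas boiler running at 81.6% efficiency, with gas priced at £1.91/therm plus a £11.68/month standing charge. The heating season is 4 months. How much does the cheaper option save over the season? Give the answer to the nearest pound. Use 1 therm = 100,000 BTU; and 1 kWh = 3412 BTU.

£1227

Heat load = 30.9 × 10⁶ BTU = 30,900,000 BTU
Gas: input = 30,900,000 / 0.816 = 37,867,647 BTU = 378.7 therm → 378.7 × £1.91 = £723.27; + 4 × £11.68 standing = £769.99
Electric: 30,900,000 BTU / 3412 = 9,056 kWh → × £0.217 = £1,965.21; + 4 × £7.87 standing = £1,996.69
Difference = |£769.99 − £1,996.69| = £1,226.70 ≈ £1227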